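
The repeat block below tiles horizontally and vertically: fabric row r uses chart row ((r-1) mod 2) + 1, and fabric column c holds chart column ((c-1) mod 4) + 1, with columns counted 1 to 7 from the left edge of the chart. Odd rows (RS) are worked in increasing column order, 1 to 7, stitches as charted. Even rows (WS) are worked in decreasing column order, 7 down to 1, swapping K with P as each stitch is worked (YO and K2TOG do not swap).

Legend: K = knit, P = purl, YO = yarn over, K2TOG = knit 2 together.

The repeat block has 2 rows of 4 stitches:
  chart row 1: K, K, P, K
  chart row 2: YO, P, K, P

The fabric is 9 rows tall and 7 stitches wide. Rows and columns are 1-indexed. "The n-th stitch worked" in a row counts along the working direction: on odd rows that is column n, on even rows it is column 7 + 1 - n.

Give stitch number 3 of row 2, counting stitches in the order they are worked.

Row 2: (2-1) mod 2 = 1, so use chart row 2. Even row -> WS.
Chart row 2 tiled across columns 1-7: YO P K P YO P K
WS row: flip the tiled sequence (start at column 7) and apply K<->P; YO and K2TOG stay.
Row 2 as worked: P K YO K P K YO
Counting 3 along the worked row gives YO.

== STITCH ==
YO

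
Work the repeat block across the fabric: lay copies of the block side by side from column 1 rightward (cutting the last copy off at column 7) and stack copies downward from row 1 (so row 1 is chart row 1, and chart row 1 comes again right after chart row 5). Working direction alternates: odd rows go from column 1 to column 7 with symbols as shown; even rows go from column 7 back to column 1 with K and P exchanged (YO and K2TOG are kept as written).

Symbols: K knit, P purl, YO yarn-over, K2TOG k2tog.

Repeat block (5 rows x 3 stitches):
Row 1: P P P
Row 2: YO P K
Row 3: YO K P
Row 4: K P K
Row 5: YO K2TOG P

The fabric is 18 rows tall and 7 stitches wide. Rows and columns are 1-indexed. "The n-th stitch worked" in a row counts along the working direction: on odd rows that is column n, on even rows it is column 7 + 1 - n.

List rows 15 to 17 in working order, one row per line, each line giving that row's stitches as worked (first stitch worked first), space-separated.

Rows as worked:
YO K2TOG P YO K2TOG P YO
K K K K K K K
YO P K YO P K YO

Derivation:
Row 15: chart row 5, RS - tile across columns 1-7 and work as-is.
Row 16: chart row 1, WS - tiled (columns 1-7): P P P P P P P; work from column 7 back to 1 with K<->P swapped.
Row 17: chart row 2, RS - tile across columns 1-7 and work as-is.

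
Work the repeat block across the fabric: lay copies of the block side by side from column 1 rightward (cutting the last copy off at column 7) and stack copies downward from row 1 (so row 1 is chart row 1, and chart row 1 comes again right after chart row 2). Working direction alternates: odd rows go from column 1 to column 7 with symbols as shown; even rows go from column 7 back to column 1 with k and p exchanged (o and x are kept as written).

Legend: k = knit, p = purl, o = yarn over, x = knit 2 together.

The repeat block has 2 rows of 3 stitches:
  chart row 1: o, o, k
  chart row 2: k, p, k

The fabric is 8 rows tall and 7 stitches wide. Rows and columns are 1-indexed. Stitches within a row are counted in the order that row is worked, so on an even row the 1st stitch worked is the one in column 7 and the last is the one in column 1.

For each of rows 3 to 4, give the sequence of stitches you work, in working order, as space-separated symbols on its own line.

Row 3: chart row 1, RS - tile across columns 1-7 and work as-is.
Row 4: chart row 2, WS - tiled (columns 1-7): k p k k p k k; work from column 7 back to 1 with k<->p swapped.

== ROWS AS WORKED ==
o o k o o k o
p p k p p k p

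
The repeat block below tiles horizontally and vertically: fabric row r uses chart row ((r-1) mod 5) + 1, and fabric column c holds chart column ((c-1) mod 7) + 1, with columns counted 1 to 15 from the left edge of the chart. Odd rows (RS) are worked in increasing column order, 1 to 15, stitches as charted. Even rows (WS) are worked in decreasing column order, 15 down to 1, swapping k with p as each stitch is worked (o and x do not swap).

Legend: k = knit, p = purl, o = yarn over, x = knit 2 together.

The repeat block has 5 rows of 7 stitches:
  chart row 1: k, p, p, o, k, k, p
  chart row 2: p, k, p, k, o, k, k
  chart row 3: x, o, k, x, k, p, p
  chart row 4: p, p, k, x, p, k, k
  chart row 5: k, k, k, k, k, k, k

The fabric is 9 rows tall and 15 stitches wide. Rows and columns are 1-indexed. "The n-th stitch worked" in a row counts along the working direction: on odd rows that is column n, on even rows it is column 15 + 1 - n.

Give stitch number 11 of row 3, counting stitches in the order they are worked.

For row 3: chart row = ((3-1) mod 5) + 1 = 3; this is a RS (odd) row.
Chart row 3 tiled across columns 1-15: x o k x k p p x o k x k p p x
Right side: take the tiled row as-is (worked left to right from column 1).
Counting 11 along the worked row gives x.

Result:
x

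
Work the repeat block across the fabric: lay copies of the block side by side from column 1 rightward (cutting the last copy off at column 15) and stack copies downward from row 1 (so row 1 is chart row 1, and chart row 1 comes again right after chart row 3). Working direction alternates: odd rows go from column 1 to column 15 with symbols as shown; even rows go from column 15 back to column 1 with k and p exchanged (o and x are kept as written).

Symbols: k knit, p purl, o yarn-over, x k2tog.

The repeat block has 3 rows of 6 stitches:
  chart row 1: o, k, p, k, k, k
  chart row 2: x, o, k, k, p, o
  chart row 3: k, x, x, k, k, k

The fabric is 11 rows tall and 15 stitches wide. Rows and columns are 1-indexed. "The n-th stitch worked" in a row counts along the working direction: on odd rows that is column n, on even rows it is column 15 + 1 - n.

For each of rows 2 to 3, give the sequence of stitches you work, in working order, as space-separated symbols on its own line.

Rows as worked:
p o x o k p p o x o k p p o x
k x x k k k k x x k k k k x x

Derivation:
Row 2: chart row 2, WS - tiled (columns 1-15): x o k k p o x o k k p o x o k; work from column 15 back to 1 with k<->p swapped.
Row 3: chart row 3, RS - tile across columns 1-15 and work as-is.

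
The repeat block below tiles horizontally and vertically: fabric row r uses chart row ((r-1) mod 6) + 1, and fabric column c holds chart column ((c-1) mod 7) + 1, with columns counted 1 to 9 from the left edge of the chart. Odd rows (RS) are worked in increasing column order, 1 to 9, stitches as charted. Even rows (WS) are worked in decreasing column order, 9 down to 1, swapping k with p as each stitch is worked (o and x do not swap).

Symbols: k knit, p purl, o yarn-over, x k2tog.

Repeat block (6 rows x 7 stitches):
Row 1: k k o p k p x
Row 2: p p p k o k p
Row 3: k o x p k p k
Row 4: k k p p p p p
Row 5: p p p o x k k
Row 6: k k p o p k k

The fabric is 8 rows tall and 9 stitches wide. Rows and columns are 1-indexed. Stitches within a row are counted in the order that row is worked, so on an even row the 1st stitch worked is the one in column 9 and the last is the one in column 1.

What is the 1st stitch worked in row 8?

Row 8: (8-1) mod 6 = 1, so use chart row 2. Even row -> WS.
Chart row 2 tiled across columns 1-9: p p p k o k p p p
WS row: flip the tiled sequence (start at column 9) and apply k<->p; o and x stay.
Row 8 as worked: k k k p o p k k k
The 1st stitch worked is k.

Result:
k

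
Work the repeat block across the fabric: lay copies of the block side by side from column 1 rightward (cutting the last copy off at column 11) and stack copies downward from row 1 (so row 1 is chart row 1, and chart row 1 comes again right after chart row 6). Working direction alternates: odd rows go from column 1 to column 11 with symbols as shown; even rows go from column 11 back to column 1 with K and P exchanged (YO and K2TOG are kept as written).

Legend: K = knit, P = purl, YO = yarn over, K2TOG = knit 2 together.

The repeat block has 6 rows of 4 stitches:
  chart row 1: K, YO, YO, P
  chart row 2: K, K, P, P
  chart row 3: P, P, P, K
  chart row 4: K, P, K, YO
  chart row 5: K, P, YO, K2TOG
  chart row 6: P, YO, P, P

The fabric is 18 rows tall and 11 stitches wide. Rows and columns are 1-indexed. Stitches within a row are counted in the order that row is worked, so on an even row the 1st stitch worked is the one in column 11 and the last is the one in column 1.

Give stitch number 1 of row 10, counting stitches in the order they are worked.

Stitch:
P

Derivation:
Row 10: (10-1) mod 6 = 3, so use chart row 4. Even row -> WS.
Chart row 4 tiled across columns 1-11: K P K YO K P K YO K P K
WS row: flip the tiled sequence (start at column 11) and apply K<->P; YO and K2TOG stay.
Row 10 as worked: P K P YO P K P YO P K P
Stitch 1 in working order -> P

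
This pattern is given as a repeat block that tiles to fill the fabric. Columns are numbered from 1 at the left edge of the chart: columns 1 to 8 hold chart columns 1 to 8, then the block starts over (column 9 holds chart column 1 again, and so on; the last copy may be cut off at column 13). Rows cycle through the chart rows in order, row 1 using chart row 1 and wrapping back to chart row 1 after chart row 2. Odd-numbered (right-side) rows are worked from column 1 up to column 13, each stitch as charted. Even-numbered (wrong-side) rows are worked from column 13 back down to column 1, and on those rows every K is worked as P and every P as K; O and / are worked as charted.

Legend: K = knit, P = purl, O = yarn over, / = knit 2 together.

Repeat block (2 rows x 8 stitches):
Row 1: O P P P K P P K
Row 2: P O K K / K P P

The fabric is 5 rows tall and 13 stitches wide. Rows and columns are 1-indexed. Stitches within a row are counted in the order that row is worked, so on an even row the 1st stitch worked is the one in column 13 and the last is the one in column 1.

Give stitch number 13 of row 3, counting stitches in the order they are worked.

Row 3 uses chart row ((3-1) mod 2)+1 = 1. Row 3 is odd, so RS.
Chart row 1 tiled across columns 1-13: O P P P K P P K O P P P K
RS: work column 1 to column 13, symbols as charted — the tiled row is the row as worked.
The 13th stitch worked is K.

== STITCH ==
K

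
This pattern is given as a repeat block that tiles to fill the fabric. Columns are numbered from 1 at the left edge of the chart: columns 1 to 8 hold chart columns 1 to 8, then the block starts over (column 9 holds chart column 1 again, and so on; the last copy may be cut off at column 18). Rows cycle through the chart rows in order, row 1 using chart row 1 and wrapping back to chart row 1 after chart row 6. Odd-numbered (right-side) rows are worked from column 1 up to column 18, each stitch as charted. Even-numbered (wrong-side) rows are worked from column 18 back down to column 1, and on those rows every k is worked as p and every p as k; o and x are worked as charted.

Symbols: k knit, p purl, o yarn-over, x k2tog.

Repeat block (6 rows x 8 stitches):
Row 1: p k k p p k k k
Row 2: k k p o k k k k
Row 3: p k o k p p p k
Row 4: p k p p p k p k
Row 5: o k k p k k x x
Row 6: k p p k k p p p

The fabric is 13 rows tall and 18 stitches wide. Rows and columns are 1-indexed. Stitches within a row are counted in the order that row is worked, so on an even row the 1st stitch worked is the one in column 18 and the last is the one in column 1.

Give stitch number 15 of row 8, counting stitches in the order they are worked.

For row 8: chart row = ((8-1) mod 6) + 1 = 2; this is a WS (even) row.
Chart row 2 tiled across columns 1-18: k k p o k k k k k k p o k k k k k k
Wrong side: read the tiled row from column 18 down to 1 and exchange k with p (leave o, x).
Row 8 as worked: p p p p p p o k p p p p p p o k p p
The 15th stitch worked is o.

Stitch:
o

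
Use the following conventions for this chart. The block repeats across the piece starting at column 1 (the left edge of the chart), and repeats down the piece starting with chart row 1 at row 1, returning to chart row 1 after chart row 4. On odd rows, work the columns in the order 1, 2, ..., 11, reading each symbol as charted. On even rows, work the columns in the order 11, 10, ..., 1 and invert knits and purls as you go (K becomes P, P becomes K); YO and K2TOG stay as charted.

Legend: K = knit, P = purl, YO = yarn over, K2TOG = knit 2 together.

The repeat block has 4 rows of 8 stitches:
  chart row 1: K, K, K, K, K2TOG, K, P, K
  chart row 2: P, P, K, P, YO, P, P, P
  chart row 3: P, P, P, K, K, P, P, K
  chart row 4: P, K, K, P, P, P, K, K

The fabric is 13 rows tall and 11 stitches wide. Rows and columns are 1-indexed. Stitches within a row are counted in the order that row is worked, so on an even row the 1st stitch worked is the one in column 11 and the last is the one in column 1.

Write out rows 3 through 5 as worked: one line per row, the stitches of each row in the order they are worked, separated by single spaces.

== ROWS AS WORKED ==
P P P K K P P K P P P
P P K P P K K K P P K
K K K K K2TOG K P K K K K

Derivation:
Row 3: chart row 3, RS - tile across columns 1-11 and work as-is.
Row 4: chart row 4, WS - tiled (columns 1-11): P K K P P P K K P K K; work from column 11 back to 1 with K<->P swapped.
Row 5: chart row 1, RS - tile across columns 1-11 and work as-is.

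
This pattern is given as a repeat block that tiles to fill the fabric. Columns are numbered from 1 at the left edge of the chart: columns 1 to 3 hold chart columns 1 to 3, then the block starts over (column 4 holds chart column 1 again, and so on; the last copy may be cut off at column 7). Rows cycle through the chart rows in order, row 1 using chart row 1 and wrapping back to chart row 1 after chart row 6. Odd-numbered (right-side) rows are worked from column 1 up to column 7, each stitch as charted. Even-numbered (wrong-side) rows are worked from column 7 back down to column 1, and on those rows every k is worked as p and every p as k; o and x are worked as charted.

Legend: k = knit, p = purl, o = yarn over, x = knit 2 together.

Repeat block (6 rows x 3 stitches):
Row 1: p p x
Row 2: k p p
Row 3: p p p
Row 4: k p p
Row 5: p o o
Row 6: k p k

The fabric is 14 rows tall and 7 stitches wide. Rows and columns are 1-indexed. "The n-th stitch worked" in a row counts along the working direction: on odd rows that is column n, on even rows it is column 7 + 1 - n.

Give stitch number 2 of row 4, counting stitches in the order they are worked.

Row 4 uses chart row ((4-1) mod 6)+1 = 4. Row 4 is even, so WS.
Chart row 4 tiled across columns 1-7: k p p k p p k
WS row: flip the tiled sequence (start at column 7) and apply k<->p; o and x stay.
Row 4 as worked: p k k p k k p
The 2nd stitch worked is k.

Result:
k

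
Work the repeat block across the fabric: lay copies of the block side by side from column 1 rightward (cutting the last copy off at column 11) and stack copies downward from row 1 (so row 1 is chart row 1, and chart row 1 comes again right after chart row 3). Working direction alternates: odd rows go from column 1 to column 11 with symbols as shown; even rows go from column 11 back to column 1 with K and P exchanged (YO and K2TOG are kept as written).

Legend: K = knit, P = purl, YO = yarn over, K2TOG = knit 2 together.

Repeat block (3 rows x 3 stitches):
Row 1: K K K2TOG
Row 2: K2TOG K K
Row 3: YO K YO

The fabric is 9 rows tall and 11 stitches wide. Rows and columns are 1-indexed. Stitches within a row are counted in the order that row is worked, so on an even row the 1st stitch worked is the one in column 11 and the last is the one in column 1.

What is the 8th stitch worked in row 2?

Row 2 uses chart row ((2-1) mod 3)+1 = 2. Row 2 is even, so WS.
Chart row 2 tiled across columns 1-11: K2TOG K K K2TOG K K K2TOG K K K2TOG K
WS row: flip the tiled sequence (start at column 11) and apply K<->P; YO and K2TOG stay.
Row 2 as worked: P K2TOG P P K2TOG P P K2TOG P P K2TOG
Counting 8 along the worked row gives K2TOG.

Stitch:
K2TOG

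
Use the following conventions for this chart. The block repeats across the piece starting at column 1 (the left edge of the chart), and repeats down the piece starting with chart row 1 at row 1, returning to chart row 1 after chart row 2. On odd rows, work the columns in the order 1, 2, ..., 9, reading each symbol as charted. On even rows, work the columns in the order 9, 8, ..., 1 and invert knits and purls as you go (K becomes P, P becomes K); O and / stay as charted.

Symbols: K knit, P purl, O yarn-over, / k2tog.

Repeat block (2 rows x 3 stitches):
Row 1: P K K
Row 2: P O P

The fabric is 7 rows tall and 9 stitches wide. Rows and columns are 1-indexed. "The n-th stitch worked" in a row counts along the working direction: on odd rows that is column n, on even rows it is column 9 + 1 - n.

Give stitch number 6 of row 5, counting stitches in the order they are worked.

For row 5: chart row = ((5-1) mod 2) + 1 = 1; this is a RS (odd) row.
Chart row 1 tiled across columns 1-9: P K K P K K P K K
RS row: no reversal, no swap; stitch n worked = column n.
Counting 6 along the worked row gives K.

Result:
K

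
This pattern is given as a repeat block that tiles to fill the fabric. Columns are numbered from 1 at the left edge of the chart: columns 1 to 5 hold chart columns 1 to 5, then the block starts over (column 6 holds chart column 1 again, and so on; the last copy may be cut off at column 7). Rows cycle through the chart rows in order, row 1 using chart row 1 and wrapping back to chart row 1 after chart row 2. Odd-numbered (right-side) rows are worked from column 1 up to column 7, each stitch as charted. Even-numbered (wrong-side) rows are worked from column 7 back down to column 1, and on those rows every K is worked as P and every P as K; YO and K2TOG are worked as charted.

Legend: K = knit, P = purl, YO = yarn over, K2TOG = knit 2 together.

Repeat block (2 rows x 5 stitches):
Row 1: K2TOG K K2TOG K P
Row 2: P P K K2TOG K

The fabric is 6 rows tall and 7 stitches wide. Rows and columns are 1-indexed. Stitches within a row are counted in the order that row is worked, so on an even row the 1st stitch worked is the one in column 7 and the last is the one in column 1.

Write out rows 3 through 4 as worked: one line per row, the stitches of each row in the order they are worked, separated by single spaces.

Row 3: chart row 1, RS - tile across columns 1-7 and work as-is.
Row 4: chart row 2, WS - tiled (columns 1-7): P P K K2TOG K P P; work from column 7 back to 1 with K<->P swapped.

Result:
K2TOG K K2TOG K P K2TOG K
K K P K2TOG P K K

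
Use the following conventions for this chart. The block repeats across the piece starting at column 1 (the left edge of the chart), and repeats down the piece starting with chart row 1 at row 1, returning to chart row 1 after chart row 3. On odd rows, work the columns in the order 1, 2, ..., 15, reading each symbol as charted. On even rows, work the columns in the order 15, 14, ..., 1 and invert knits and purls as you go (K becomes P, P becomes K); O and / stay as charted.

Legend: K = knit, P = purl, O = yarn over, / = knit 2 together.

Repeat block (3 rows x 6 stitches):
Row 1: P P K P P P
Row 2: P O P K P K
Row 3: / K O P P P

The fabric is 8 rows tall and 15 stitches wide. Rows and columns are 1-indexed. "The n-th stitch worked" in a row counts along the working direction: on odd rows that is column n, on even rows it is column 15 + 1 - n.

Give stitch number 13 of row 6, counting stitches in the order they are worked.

Row 6: (6-1) mod 3 = 2, so use chart row 3. Even row -> WS.
Chart row 3 tiled across columns 1-15: / K O P P P / K O P P P / K O
Wrong side: read the tiled row from column 15 down to 1 and exchange K with P (leave O, /).
Row 6 as worked: O P / K K K O P / K K K O P /
Counting 13 along the worked row gives O.

Result:
O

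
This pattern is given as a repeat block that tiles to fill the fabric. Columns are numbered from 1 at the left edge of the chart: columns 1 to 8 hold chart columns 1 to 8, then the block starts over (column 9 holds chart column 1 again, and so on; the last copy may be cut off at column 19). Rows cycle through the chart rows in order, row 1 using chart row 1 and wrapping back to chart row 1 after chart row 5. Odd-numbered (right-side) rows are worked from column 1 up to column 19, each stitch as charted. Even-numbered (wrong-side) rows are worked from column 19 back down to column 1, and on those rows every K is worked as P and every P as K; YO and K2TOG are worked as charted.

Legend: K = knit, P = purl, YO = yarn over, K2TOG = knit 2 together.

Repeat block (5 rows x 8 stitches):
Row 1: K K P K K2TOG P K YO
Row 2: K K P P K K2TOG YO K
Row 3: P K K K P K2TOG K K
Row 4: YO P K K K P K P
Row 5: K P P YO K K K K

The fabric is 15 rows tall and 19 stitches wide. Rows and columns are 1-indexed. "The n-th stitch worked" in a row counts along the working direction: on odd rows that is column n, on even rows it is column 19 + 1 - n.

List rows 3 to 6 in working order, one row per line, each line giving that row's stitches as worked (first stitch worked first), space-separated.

Row 3: chart row 3, RS - tile across columns 1-19 and work as-is.
Row 4: chart row 4, WS - tiled (columns 1-19): YO P K K K P K P YO P K K K P K P YO P K; work from column 19 back to 1 with K<->P swapped.
Row 5: chart row 5, RS - tile across columns 1-19 and work as-is.
Row 6: chart row 1, WS - tiled (columns 1-19): K K P K K2TOG P K YO K K P K K2TOG P K YO K K P; work from column 19 back to 1 with K<->P swapped.

== ROWS AS WORKED ==
P K K K P K2TOG K K P K K K P K2TOG K K P K K
P K YO K P K P P P K YO K P K P P P K YO
K P P YO K K K K K P P YO K K K K K P P
K P P YO P K K2TOG P K P P YO P K K2TOG P K P P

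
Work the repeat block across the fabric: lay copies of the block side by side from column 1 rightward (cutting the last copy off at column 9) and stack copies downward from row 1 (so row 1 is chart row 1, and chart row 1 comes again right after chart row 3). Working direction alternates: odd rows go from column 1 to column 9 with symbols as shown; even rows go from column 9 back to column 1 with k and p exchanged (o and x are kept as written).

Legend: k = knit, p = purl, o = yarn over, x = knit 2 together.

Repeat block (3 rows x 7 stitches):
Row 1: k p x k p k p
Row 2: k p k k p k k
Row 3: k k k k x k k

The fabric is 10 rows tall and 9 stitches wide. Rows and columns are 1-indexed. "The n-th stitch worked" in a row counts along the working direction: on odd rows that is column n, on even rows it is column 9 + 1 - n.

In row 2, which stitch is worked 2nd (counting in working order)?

For row 2: chart row = ((2-1) mod 3) + 1 = 2; this is a WS (even) row.
Chart row 2 tiled across columns 1-9: k p k k p k k k p
WS row: flip the tiled sequence (start at column 9) and apply k<->p; o and x stay.
Row 2 as worked: k p p p k p p k p
Counting 2 along the worked row gives p.

Stitch:
p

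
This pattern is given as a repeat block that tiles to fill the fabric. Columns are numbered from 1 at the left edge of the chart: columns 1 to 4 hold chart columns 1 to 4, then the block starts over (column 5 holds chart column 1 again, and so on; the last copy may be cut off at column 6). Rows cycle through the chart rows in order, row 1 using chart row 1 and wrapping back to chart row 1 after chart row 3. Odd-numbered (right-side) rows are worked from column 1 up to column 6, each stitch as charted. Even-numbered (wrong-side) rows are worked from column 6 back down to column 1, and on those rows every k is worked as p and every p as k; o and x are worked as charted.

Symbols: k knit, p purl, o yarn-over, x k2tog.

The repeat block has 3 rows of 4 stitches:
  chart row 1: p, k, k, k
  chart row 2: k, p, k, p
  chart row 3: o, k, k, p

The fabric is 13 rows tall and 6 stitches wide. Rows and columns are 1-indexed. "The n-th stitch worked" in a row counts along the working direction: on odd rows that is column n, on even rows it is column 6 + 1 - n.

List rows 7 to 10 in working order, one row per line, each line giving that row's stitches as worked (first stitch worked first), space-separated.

Rows as worked:
p k k k p k
k p k p k p
o k k p o k
p k p p p k

Derivation:
Row 7: chart row 1, RS - tile across columns 1-6 and work as-is.
Row 8: chart row 2, WS - tiled (columns 1-6): k p k p k p; work from column 6 back to 1 with k<->p swapped.
Row 9: chart row 3, RS - tile across columns 1-6 and work as-is.
Row 10: chart row 1, WS - tiled (columns 1-6): p k k k p k; work from column 6 back to 1 with k<->p swapped.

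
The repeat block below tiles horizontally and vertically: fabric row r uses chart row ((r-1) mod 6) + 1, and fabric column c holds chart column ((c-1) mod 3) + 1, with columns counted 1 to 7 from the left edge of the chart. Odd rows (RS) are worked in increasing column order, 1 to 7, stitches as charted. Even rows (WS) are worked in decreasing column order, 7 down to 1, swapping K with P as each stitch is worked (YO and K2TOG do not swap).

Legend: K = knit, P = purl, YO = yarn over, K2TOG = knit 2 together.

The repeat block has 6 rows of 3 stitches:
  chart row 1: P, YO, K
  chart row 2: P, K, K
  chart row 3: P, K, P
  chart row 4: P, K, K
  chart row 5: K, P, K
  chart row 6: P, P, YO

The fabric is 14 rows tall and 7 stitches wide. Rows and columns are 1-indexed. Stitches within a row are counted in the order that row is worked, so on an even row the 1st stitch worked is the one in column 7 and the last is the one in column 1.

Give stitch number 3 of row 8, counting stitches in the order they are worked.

Row 8: (8-1) mod 6 = 1, so use chart row 2. Even row -> WS.
Chart row 2 tiled across columns 1-7: P K K P K K P
Wrong side: read the tiled row from column 7 down to 1 and exchange K with P (leave YO, K2TOG).
Row 8 as worked: K P P K P P K
Counting 3 along the worked row gives P.

== STITCH ==
P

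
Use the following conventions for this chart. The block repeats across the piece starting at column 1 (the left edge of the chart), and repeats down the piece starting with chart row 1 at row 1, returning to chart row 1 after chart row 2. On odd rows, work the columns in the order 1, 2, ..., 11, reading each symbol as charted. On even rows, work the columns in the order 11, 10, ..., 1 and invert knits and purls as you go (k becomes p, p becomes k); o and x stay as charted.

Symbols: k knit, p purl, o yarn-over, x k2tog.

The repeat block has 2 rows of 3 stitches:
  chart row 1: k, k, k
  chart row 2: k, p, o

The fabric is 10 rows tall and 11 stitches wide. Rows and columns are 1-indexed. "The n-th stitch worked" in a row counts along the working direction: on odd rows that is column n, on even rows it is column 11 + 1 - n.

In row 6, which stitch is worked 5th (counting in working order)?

Result:
p

Derivation:
Row 6 uses chart row ((6-1) mod 2)+1 = 2. Row 6 is even, so WS.
Chart row 2 tiled across columns 1-11: k p o k p o k p o k p
Wrong side: read the tiled row from column 11 down to 1 and exchange k with p (leave o, x).
Row 6 as worked: k p o k p o k p o k p
The 5th stitch worked is p.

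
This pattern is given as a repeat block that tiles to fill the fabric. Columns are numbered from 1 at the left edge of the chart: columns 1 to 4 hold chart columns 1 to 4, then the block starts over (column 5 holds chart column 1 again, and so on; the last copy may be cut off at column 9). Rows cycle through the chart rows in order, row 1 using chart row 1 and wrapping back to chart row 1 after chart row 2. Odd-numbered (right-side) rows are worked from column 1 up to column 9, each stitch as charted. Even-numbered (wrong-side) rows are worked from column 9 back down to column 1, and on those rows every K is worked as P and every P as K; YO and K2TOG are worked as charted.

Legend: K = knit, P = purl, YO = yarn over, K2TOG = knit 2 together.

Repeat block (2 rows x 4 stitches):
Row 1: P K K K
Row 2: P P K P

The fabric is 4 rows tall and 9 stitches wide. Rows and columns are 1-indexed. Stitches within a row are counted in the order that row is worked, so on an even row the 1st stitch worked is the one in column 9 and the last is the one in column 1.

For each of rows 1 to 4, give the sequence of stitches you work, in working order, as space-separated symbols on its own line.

Rows as worked:
P K K K P K K K P
K K P K K K P K K
P K K K P K K K P
K K P K K K P K K

Derivation:
Row 1: chart row 1, RS - tile across columns 1-9 and work as-is.
Row 2: chart row 2, WS - tiled (columns 1-9): P P K P P P K P P; work from column 9 back to 1 with K<->P swapped.
Row 3: chart row 1, RS - tile across columns 1-9 and work as-is.
Row 4: chart row 2, WS - tiled (columns 1-9): P P K P P P K P P; work from column 9 back to 1 with K<->P swapped.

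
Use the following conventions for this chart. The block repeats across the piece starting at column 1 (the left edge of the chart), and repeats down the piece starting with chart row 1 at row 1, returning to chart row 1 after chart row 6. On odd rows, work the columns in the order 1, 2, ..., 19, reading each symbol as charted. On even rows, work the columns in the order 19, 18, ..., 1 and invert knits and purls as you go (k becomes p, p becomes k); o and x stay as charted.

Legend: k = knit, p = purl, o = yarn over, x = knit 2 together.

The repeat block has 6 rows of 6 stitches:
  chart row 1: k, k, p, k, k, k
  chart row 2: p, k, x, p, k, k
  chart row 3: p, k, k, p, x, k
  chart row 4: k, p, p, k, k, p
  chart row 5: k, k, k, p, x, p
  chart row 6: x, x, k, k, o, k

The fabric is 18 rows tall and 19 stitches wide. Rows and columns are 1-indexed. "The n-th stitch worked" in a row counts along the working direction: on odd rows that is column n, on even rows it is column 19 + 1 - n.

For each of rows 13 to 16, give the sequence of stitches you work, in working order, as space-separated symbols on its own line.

Row 13: chart row 1, RS - tile across columns 1-19 and work as-is.
Row 14: chart row 2, WS - tiled (columns 1-19): p k x p k k p k x p k k p k x p k k p; work from column 19 back to 1 with k<->p swapped.
Row 15: chart row 3, RS - tile across columns 1-19 and work as-is.
Row 16: chart row 4, WS - tiled (columns 1-19): k p p k k p k p p k k p k p p k k p k; work from column 19 back to 1 with k<->p swapped.

Rows as worked:
k k p k k k k k p k k k k k p k k k k
k p p k x p k p p k x p k p p k x p k
p k k p x k p k k p x k p k k p x k p
p k p p k k p k p p k k p k p p k k p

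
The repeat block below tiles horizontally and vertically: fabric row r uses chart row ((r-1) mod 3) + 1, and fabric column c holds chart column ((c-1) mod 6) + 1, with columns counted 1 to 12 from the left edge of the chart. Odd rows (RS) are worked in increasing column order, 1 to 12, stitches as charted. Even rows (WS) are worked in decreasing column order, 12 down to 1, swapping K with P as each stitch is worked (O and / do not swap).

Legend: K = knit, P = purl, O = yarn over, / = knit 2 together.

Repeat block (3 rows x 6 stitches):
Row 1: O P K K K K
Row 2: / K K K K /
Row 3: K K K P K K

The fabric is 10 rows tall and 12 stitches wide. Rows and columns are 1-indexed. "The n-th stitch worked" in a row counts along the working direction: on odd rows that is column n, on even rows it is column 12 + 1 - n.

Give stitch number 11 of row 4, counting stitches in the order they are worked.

== STITCH ==
K

Derivation:
Row 4 uses chart row ((4-1) mod 3)+1 = 1. Row 4 is even, so WS.
Chart row 1 tiled across columns 1-12: O P K K K K O P K K K K
Wrong side: read the tiled row from column 12 down to 1 and exchange K with P (leave O, /).
Row 4 as worked: P P P P K O P P P P K O
Stitch 11 in working order -> K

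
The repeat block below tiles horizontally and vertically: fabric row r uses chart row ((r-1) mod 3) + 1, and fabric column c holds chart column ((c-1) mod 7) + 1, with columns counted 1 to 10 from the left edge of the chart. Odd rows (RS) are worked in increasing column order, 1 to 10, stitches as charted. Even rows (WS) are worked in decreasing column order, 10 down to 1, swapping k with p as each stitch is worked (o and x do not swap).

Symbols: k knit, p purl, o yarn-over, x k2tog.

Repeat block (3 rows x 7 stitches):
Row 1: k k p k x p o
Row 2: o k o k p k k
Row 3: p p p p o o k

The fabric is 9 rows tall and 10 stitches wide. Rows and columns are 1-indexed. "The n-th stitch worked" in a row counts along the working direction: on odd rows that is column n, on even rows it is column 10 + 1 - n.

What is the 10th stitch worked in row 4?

For row 4: chart row = ((4-1) mod 3) + 1 = 1; this is a WS (even) row.
Chart row 1 tiled across columns 1-10: k k p k x p o k k p
Wrong side: read the tiled row from column 10 down to 1 and exchange k with p (leave o, x).
Row 4 as worked: k p p o k x p k p p
Stitch 10 in working order -> p

== STITCH ==
p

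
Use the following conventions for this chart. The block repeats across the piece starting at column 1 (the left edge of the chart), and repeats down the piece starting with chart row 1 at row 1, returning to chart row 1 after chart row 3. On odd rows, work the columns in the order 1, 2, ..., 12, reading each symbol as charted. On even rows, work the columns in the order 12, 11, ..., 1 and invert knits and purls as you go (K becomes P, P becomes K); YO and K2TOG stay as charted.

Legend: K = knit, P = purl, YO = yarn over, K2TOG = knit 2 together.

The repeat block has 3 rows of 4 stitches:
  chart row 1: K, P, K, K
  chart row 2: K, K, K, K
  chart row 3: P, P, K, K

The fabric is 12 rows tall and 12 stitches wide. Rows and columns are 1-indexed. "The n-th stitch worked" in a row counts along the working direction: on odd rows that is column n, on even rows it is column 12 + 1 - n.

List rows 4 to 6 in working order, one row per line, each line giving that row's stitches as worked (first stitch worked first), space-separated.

Rows as worked:
P P K P P P K P P P K P
K K K K K K K K K K K K
P P K K P P K K P P K K

Derivation:
Row 4: chart row 1, WS - tiled (columns 1-12): K P K K K P K K K P K K; work from column 12 back to 1 with K<->P swapped.
Row 5: chart row 2, RS - tile across columns 1-12 and work as-is.
Row 6: chart row 3, WS - tiled (columns 1-12): P P K K P P K K P P K K; work from column 12 back to 1 with K<->P swapped.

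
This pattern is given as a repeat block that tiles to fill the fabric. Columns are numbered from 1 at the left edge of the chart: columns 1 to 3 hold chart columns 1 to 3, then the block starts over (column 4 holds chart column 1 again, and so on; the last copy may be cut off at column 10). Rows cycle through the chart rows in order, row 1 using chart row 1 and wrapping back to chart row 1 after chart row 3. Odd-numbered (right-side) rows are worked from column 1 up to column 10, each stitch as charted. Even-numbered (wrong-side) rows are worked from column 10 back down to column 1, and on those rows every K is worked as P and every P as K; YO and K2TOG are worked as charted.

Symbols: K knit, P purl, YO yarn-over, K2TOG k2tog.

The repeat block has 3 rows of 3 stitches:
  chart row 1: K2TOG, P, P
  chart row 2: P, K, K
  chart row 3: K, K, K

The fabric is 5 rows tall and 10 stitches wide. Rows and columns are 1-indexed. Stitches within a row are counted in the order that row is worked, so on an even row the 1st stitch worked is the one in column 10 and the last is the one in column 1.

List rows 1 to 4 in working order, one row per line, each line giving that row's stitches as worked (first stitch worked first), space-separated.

Rows as worked:
K2TOG P P K2TOG P P K2TOG P P K2TOG
K P P K P P K P P K
K K K K K K K K K K
K2TOG K K K2TOG K K K2TOG K K K2TOG

Derivation:
Row 1: chart row 1, RS - tile across columns 1-10 and work as-is.
Row 2: chart row 2, WS - tiled (columns 1-10): P K K P K K P K K P; work from column 10 back to 1 with K<->P swapped.
Row 3: chart row 3, RS - tile across columns 1-10 and work as-is.
Row 4: chart row 1, WS - tiled (columns 1-10): K2TOG P P K2TOG P P K2TOG P P K2TOG; work from column 10 back to 1 with K<->P swapped.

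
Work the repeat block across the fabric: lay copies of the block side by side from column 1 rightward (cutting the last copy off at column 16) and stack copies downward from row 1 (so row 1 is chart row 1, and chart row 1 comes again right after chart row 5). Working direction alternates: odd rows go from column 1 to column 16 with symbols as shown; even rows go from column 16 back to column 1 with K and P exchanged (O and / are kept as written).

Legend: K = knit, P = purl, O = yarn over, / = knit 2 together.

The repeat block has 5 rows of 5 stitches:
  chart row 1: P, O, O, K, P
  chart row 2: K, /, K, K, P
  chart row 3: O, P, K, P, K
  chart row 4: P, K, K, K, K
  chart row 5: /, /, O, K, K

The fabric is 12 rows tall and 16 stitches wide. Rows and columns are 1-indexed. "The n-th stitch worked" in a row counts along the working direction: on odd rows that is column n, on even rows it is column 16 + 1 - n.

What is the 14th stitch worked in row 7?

Row 7: (7-1) mod 5 = 1, so use chart row 2. Odd row -> RS.
Chart row 2 tiled across columns 1-16: K / K K P K / K K P K / K K P K
RS: work column 1 to column 16, symbols as charted — the tiled row is the row as worked.
Stitch 14 in working order -> K

Result:
K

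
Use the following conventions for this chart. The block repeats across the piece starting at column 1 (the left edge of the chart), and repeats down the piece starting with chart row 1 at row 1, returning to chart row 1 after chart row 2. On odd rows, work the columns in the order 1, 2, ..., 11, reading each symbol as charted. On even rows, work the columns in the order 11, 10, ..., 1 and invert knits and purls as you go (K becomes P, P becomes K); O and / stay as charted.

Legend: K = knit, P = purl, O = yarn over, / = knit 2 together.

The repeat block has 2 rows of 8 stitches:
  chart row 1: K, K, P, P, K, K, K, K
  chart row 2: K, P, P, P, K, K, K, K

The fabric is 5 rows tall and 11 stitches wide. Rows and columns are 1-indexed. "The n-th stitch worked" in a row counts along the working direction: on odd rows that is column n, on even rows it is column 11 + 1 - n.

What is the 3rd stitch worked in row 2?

For row 2: chart row = ((2-1) mod 2) + 1 = 2; this is a WS (even) row.
Chart row 2 tiled across columns 1-11: K P P P K K K K K P P
WS row: flip the tiled sequence (start at column 11) and apply K<->P; O and / stay.
Row 2 as worked: K K P P P P P K K K P
Stitch 3 in working order -> P

== STITCH ==
P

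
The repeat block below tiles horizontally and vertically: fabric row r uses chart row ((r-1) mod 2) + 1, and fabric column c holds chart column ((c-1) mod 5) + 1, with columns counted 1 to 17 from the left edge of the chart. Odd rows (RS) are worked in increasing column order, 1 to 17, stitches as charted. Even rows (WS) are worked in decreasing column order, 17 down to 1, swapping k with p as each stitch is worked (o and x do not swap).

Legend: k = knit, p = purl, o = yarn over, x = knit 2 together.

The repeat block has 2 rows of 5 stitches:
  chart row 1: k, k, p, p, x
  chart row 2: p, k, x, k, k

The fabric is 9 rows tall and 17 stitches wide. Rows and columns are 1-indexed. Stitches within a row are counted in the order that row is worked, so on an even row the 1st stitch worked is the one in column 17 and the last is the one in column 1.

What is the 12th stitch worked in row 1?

== STITCH ==
k

Derivation:
Row 1 uses chart row ((1-1) mod 2)+1 = 1. Row 1 is odd, so RS.
Chart row 1 tiled across columns 1-17: k k p p x k k p p x k k p p x k k
RS: work column 1 to column 17, symbols as charted — the tiled row is the row as worked.
Stitch 12 in working order -> k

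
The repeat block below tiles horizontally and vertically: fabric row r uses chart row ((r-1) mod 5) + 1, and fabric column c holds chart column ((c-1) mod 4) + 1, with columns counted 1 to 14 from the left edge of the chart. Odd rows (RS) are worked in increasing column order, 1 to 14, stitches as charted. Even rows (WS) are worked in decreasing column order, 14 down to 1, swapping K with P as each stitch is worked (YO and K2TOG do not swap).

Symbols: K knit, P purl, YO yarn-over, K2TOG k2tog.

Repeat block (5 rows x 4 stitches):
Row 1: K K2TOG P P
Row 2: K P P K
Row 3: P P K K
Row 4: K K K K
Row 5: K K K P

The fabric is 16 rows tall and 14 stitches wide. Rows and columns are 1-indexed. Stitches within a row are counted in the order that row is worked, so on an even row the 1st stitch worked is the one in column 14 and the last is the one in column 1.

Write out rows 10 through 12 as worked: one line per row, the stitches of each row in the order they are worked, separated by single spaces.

Row 10: chart row 5, WS - tiled (columns 1-14): K K K P K K K P K K K P K K; work from column 14 back to 1 with K<->P swapped.
Row 11: chart row 1, RS - tile across columns 1-14 and work as-is.
Row 12: chart row 2, WS - tiled (columns 1-14): K P P K K P P K K P P K K P; work from column 14 back to 1 with K<->P swapped.

Rows as worked:
P P K P P P K P P P K P P P
K K2TOG P P K K2TOG P P K K2TOG P P K K2TOG
K P P K K P P K K P P K K P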